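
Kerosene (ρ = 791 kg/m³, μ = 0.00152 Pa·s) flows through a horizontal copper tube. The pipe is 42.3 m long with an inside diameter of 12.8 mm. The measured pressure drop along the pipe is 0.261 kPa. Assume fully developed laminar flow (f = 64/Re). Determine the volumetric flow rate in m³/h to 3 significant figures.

For laminar flow, f = 64/Re with Re = ρVD/μ, so Darcy-Weisbach reduces to ΔP = 32μLV/D². Solving for V: V = ΔP·D²/(32μL) = 261·(0.0128)²/(32·0.00152·42.3) = 0.02078 m/s.
Check: Re = ρVD/μ = 791·0.02078·0.0128/0.00152 = 138.4 < 2300, so the laminar assumption holds.
Q = V·A = 0.02078·(π/4·0.0128²) = 2.674e-06 m³/s = 0.00963 m³/h.

Q ≈ 0.00963 m³/h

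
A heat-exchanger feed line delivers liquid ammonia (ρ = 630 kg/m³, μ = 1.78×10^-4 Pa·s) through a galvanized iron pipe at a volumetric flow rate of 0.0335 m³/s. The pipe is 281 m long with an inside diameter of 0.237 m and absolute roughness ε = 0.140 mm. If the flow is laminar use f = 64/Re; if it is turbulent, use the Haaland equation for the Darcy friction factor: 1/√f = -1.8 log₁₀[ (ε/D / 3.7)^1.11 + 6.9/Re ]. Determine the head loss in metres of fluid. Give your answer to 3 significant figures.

Cross-sectional area A = πD²/4 = π(0.237)²/4 = 0.04412 m²; mean velocity V = Q/A = 0.0335/0.04412 = 0.7594 m/s.
Reynolds number Re = ρVD/μ = 630 · 0.7594 · 0.237 / 0.000178 = 6.37e+05.
Re > 4000 → turbulent. Relative roughness ε/D = 0.00014/0.237 = 0.000591. Haaland: 1/√f = -1.8 log₁₀[(0.000591/3.7)^1.11 + 6.9/6.37e+05] = -1.8 log₁₀[6.1e-05 + 1.08e-05] = 7.458, so f = 0.01798.
Darcy-Weisbach: ΔP = f(L/D)(ρV²/2) = 0.01798·(281/0.237)·(630·0.7594²/2) = 0.01798·1186·181.6 = 3872 Pa.
Head loss h_f = ΔP/(ρg) = 3872/(630·9.81) = 0.626 m.

h_f ≈ 0.626 m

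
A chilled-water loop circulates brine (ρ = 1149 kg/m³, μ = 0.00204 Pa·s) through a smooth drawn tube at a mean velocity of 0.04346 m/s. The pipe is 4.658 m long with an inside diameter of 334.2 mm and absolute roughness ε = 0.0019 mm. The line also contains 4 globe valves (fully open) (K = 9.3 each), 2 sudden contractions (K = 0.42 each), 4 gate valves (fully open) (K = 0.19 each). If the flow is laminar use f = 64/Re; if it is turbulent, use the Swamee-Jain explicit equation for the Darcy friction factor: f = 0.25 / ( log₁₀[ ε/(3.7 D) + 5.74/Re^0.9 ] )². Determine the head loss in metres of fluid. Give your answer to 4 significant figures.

h_f ≈ 0.003779 m

Reynolds number Re = ρVD/μ = 1149 · 0.04346 · 0.3342 / 0.00204 = 8181.
Re > 4000 → turbulent. Relative roughness ε/D = 1.9e-06/0.3342 = 5.69e-06. Swamee-Jain: f = 0.25/(log₁₀[5.69e-06/3.7 + 5.74/8181^0.9])² = 0.25/(log₁₀[1.54e-06 + 0.00173])² = 0.25/(-2.762)² = 0.03277.
Total minor-loss coefficient ΣK = 4·9.3 + 2·0.42 + 4·0.19 = 38.8.
ΔP = [f·L/D + ΣK]·(ρV²/2) = [0.03277·4.658/0.3342 + 38.8]·(1149·0.04346²/2) = [0.4567 + 38.8]·1.085 = 42.6 Pa.
Head loss h_f = ΔP/(ρg) = 42.6/(1149·9.81) = 0.003779 m.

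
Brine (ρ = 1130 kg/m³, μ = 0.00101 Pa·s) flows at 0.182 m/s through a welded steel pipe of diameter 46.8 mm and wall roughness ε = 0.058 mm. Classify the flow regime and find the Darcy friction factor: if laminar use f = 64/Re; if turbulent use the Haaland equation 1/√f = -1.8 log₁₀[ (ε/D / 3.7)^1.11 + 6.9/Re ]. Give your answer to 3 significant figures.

Re = ρVD/μ = 1130·0.182·0.0468/0.00101 = 9530.
Re > 4000 → turbulent. ε/D = 5.8e-05/0.0468 = 0.00124; Haaland: 1/√f = -1.8 log₁₀[0.000139 + 0.000724] = 5.515, so f = 0.03288.

f ≈ 0.0329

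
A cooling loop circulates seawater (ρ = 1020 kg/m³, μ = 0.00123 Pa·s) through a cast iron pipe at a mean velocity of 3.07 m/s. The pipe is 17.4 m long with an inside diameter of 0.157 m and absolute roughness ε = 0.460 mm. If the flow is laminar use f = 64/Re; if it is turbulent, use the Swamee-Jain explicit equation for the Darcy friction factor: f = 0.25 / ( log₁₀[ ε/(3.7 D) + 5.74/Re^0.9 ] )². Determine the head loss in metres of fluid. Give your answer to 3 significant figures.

h_f ≈ 1.41 m

Reynolds number Re = ρVD/μ = 1020 · 3.07 · 0.157 / 0.00123 = 3.997e+05.
Re > 4000 → turbulent. Relative roughness ε/D = 0.00046/0.157 = 0.00293. Swamee-Jain: f = 0.25/(log₁₀[0.00293/3.7 + 5.74/3.997e+05^0.9])² = 0.25/(log₁₀[0.000792 + 5.22e-05])² = 0.25/(-3.074)² = 0.02646.
Darcy-Weisbach: ΔP = f(L/D)(ρV²/2) = 0.02646·(17.4/0.157)·(1020·3.07²/2) = 0.02646·110.8·4807 = 1.41e+04 Pa.
Head loss h_f = ΔP/(ρg) = 1.41e+04/(1020·9.81) = 1.41 m.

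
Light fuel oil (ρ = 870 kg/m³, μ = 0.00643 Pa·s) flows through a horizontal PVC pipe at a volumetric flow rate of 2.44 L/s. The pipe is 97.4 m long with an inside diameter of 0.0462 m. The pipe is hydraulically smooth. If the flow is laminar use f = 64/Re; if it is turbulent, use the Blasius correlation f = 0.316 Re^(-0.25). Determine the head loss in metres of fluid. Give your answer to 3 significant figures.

h_f ≈ 7.37 m

Q = 2.44 L/s = 2.44/1000 = 0.00244 m³/s.
Cross-sectional area A = πD²/4 = π(0.0462)²/4 = 0.001676 m²; mean velocity V = Q/A = 0.00244/0.001676 = 1.456 m/s.
Reynolds number Re = ρVD/μ = 870 · 1.456 · 0.0462 / 0.00643 = 9098.
Re > 4000 → turbulent. Smooth-pipe (Blasius): f = 0.316 Re^(-0.25) = 0.316/(9098)^0.25 = 0.03236.
Darcy-Weisbach: ΔP = f(L/D)(ρV²/2) = 0.03236·(97.4/0.0462)·(870·1.456²/2) = 0.03236·2108·921.6 = 6.286e+04 Pa.
Head loss h_f = ΔP/(ρg) = 6.286e+04/(870·9.81) = 7.37 m.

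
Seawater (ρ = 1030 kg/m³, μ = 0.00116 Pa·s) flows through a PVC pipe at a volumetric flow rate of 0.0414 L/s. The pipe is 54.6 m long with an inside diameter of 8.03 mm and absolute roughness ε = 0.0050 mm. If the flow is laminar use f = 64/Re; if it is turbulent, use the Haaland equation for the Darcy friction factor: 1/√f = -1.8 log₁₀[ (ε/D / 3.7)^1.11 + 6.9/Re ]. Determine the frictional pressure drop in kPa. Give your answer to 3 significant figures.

Q = 0.0414 L/s = 0.0414/1000 = 4.14e-05 m³/s.
Cross-sectional area A = πD²/4 = π(0.00803)²/4 = 5.064e-05 m²; mean velocity V = Q/A = 4.14e-05/5.064e-05 = 0.8175 m/s.
Reynolds number Re = ρVD/μ = 1030 · 0.8175 · 0.00803 / 0.00116 = 5829.
Re > 4000 → turbulent. Relative roughness ε/D = 5e-06/0.00803 = 0.000623. Haaland: 1/√f = -1.8 log₁₀[(0.000623/3.7)^1.11 + 6.9/5829] = -1.8 log₁₀[6.47e-05 + 0.00118] = 5.227, so f = 0.03661.
Darcy-Weisbach: ΔP = f(L/D)(ρV²/2) = 0.03661·(54.6/0.00803)·(1030·0.8175²/2) = 0.03661·6800·344.2 = 8.567e+04 Pa.
ΔP = 8.567e+04 Pa = 85.7 kPa.

ΔP ≈ 85.7 kPa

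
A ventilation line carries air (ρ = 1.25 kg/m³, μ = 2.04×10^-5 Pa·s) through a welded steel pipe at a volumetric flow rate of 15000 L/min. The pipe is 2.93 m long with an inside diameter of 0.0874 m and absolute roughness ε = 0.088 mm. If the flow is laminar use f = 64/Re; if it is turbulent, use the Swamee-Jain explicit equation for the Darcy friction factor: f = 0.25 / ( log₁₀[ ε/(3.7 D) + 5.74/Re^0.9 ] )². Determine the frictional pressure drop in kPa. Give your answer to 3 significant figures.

ΔP ≈ 0.767 kPa

Q = 15000 L/min = 15000/60000 = 0.25 m³/s.
Cross-sectional area A = πD²/4 = π(0.0874)²/4 = 0.005999 m²; mean velocity V = Q/A = 0.25/0.005999 = 41.67 m/s.
Reynolds number Re = ρVD/μ = 1.25 · 41.67 · 0.0874 / 2.04e-05 = 2.232e+05.
Re > 4000 → turbulent. Relative roughness ε/D = 8.8e-05/0.0874 = 0.00101. Swamee-Jain: f = 0.25/(log₁₀[0.00101/3.7 + 5.74/2.232e+05^0.9])² = 0.25/(log₁₀[0.000272 + 8.81e-05])² = 0.25/(-3.443)² = 0.02108.
Darcy-Weisbach: ΔP = f(L/D)(ρV²/2) = 0.02108·(2.93/0.0874)·(1.25·41.67²/2) = 0.02108·33.52·1085 = 767.1 Pa.
ΔP = 767.1 Pa = 0.767 kPa.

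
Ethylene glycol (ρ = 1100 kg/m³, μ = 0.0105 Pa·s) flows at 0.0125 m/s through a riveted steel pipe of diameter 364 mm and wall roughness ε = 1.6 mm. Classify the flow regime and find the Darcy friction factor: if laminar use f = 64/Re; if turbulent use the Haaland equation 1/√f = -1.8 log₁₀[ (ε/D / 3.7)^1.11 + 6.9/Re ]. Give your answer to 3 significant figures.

Re = ρVD/μ = 1100·0.0125·0.364/0.0105 = 476.7.
Re < 2300 → laminar, so f = 64/Re = 0.1343 (roughness is irrelevant in laminar flow).

f ≈ 0.134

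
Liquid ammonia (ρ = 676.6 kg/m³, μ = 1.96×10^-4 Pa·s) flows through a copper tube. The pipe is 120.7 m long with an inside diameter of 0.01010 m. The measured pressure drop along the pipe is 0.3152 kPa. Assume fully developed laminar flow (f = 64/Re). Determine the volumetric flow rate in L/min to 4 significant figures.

Q ≈ 0.2042 L/min

For laminar flow, f = 64/Re with Re = ρVD/μ, so Darcy-Weisbach reduces to ΔP = 32μLV/D². Solving for V: V = ΔP·D²/(32μL) = 315.2·(0.0101)²/(32·0.000196·120.7) = 0.04247 m/s.
Check: Re = ρVD/μ = 676.6·0.04247·0.0101/0.000196 = 1481 < 2300, so the laminar assumption holds.
Q = V·A = 0.04247·(π/4·0.0101²) = 3.403e-06 m³/s = 0.2042 L/min.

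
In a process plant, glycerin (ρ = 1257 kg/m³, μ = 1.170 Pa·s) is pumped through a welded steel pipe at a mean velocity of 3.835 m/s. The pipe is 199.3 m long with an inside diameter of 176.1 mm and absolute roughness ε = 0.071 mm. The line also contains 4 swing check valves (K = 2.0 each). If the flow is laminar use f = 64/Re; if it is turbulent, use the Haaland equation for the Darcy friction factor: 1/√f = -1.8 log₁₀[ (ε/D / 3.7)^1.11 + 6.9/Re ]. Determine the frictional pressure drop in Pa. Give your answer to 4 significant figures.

ΔP ≈ 996700 Pa

Reynolds number Re = ρVD/μ = 1257 · 3.835 · 0.1761 / 1.17 = 725.6.
Re < 2300 → laminar flow, so f = 64/Re = 64/725.6 = 0.08821 (the turbulent correlation is not needed).
Total minor-loss coefficient ΣK = 4·2 = 8.
ΔP = [f·L/D + ΣK]·(ρV²/2) = [0.08821·199.3/0.1761 + 8]·(1257·3.835²/2) = [99.83 + 8]·9243 = 9.967e+05 Pa.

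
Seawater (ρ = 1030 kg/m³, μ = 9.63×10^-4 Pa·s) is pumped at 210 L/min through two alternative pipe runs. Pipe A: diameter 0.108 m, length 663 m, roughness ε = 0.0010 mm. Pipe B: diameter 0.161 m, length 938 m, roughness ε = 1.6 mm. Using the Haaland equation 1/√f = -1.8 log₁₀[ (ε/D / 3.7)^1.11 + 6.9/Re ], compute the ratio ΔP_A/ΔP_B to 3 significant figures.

ΔP_A/ΔP_B ≈ 2.79

Pipe A: V = Q/A = 0.0035/0.009161 = 0.3821 m/s; Re = 4.413e+04; ε/D = 9.26e-06; Haaland → f = 0.02133; ΔP_A = f(L/D)(ρV²/2) = 9842 Pa.
Pipe B: V = Q/A = 0.0035/0.02036 = 0.1719 m/s; Re = 2.96e+04; ε/D = 0.00994; Haaland → f = 0.03974; ΔP_B = f(L/D)(ρV²/2) = 3524 Pa.
ΔP_A/ΔP_B = 9842/3524 = 2.79.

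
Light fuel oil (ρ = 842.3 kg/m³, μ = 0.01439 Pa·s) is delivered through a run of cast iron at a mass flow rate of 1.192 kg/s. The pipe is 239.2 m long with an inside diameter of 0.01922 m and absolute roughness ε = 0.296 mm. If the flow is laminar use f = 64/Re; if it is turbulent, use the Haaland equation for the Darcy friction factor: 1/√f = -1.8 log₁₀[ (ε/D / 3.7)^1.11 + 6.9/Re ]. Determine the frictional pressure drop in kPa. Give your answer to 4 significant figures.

ΔP ≈ 6404 kPa

A = πD²/4 = π(0.01922)²/4 = 0.0002901 m²; mean velocity V = ṁ/(ρA) = 1.192/(842.3 · 0.0002901) = 4.878 m/s.
Reynolds number Re = ρVD/μ = 842.3 · 4.878 · 0.01922 / 0.0144 = 5487.
Re > 4000 → turbulent. Relative roughness ε/D = 0.000296/0.01922 = 0.0154. Haaland: 1/√f = -1.8 log₁₀[(0.0154/3.7)^1.11 + 6.9/5487] = -1.8 log₁₀[0.00228 + 0.00126] = 4.413, so f = 0.05135.
Darcy-Weisbach: ΔP = f(L/D)(ρV²/2) = 0.05135·(239.2/0.01922)·(842.3·4.878²/2) = 0.05135·1.245e+04·1.002e+04 = 6.404e+06 Pa.
ΔP = 6.404e+06 Pa = 6404 kPa.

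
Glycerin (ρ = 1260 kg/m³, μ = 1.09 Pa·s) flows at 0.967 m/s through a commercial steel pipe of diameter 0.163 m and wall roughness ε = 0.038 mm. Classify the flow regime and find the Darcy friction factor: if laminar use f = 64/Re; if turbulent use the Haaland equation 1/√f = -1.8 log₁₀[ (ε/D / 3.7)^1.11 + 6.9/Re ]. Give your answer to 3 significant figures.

f ≈ 0.351

Re = ρVD/μ = 1260·0.967·0.163/1.09 = 182.2.
Re < 2300 → laminar, so f = 64/Re = 0.3513 (roughness is irrelevant in laminar flow).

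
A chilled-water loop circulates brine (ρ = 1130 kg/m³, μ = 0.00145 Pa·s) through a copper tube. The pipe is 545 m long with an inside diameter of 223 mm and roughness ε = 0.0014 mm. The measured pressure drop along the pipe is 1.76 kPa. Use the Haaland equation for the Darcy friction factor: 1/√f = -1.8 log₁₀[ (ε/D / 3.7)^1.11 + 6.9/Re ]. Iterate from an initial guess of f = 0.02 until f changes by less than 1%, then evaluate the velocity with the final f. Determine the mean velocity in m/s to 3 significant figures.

Rearranging Darcy-Weisbach: V = √(2·ΔP·D/(f·L·ρ)). With ε/D = 1.4e-06/0.223 = 6.28e-06, iterate starting from f = 0.02:
  f = 0.02 → V = √(2·1760·0.223/(0.02·545·1130)) = 0.2524 m/s; Re = ρVD/μ = 4.387e+04; f → 0.02135
  f = 0.02135 → V = 0.2443 m/s; Re = 4.246e+04; f → 0.02151
Converged (Δf/f < 1%). With the final f = 0.02151: V = √(2·1760·0.223/(0.02151·545·1130)) = 0.2434 m/s.

V ≈ 0.243 m/s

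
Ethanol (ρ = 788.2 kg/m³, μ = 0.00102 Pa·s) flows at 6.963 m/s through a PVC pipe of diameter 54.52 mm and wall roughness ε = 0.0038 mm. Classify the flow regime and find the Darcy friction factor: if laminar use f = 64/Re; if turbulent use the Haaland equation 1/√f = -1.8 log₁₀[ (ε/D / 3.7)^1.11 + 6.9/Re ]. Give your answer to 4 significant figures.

f ≈ 0.01501

Re = ρVD/μ = 788.2·6.963·0.05452/0.00102 = 2.934e+05.
Re > 4000 → turbulent. ε/D = 3.8e-06/0.05452 = 6.97e-05; Haaland: 1/√f = -1.8 log₁₀[5.69e-06 + 2.35e-05] = 8.162, so f = 0.01501.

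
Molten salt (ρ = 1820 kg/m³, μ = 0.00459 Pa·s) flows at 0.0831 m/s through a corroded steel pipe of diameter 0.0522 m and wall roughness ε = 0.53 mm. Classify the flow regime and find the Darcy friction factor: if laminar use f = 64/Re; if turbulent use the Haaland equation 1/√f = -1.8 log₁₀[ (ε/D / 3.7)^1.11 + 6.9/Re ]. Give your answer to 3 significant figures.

Re = ρVD/μ = 1820·0.0831·0.0522/0.00459 = 1720.
Re < 2300 → laminar, so f = 64/Re = 0.03721 (roughness is irrelevant in laminar flow).

f ≈ 0.0372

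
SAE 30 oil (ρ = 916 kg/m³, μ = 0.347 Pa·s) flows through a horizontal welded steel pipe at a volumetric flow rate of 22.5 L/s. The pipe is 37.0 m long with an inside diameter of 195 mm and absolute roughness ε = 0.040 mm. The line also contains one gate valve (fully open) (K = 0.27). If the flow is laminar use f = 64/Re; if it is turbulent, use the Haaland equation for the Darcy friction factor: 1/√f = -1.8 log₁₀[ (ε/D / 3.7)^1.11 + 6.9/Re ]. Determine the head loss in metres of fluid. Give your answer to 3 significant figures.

Q = 22.5 L/s = 22.5/1000 = 0.0225 m³/s.
Cross-sectional area A = πD²/4 = π(0.195)²/4 = 0.02986 m²; mean velocity V = Q/A = 0.0225/0.02986 = 0.7534 m/s.
Reynolds number Re = ρVD/μ = 916 · 0.7534 · 0.195 / 0.347 = 387.8.
Re < 2300 → laminar flow, so f = 64/Re = 64/387.8 = 0.165 (the turbulent correlation is not needed).
Total minor-loss coefficient ΣK = 1·0.27 = 0.27.
ΔP = [f·L/D + ΣK]·(ρV²/2) = [0.165·37/0.195 + 0.27]·(916·0.7534²/2) = [31.31 + 0.27]·260 = 8210 Pa.
Head loss h_f = ΔP/(ρg) = 8210/(916·9.81) = 0.914 m.

h_f ≈ 0.914 m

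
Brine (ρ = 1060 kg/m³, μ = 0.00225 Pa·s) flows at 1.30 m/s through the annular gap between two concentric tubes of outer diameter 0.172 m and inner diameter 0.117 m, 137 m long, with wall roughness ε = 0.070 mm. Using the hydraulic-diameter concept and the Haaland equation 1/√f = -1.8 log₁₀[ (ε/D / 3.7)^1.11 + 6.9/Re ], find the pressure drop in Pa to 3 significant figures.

ΔP ≈ 57600 Pa

Hydraulic diameter D_h = 4A/P = D_o - D_i = 0.172 - 0.117 = 0.055 m.
Re = ρVD_h/μ = 1060·1.3·0.055/0.00225 = 3.368e+04.
ε/D_h = 7e-05/0.055 = 0.00127; Haaland gives 1/√f = -1.8 log₁₀[0.000143+0.000205] = 6.225, so f = 0.0258.
ΔP = f(L/D_h)(ρV²/2) = 0.0258·137/0.055·895.7 = 5.757e+04 Pa.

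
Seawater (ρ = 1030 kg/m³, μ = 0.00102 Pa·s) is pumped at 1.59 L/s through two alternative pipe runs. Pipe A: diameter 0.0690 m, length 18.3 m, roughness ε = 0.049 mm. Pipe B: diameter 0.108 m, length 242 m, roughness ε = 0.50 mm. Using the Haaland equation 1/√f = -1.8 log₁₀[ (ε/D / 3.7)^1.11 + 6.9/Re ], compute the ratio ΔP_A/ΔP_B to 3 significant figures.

Pipe A: V = Q/A = 0.00159/0.003739 = 0.4252 m/s; Re = 2.963e+04; ε/D = 0.00071; Haaland → f = 0.02503; ΔP_A = f(L/D)(ρV²/2) = 618.1 Pa.
Pipe B: V = Q/A = 0.00159/0.009161 = 0.1736 m/s; Re = 1.893e+04; ε/D = 0.00463; Haaland → f = 0.03394; ΔP_B = f(L/D)(ρV²/2) = 1180 Pa.
ΔP_A/ΔP_B = 618.1/1180 = 0.524.

ΔP_A/ΔP_B ≈ 0.524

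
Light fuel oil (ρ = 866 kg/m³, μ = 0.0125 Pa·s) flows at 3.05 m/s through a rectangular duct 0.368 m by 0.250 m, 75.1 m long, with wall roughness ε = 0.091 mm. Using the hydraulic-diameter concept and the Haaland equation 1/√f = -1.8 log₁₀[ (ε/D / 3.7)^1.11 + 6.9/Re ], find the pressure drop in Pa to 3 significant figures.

Hydraulic diameter D_h = 4A/P = 4·(0.368·0.25)/(2·(0.368+0.25)) = 0.368/1.236 = 0.2977 m.
Re = ρVD_h/μ = 866·3.05·0.2977/0.0125 = 6.291e+04.
ε/D_h = 9.1e-05/0.2977 = 0.000306; Haaland gives 1/√f = -1.8 log₁₀[2.94e-05+0.00011] = 6.942, so f = 0.02075.
ΔP = f(L/D_h)(ρV²/2) = 0.02075·75.1/0.2977·4028 = 2.108e+04 Pa.

ΔP ≈ 21100 Pa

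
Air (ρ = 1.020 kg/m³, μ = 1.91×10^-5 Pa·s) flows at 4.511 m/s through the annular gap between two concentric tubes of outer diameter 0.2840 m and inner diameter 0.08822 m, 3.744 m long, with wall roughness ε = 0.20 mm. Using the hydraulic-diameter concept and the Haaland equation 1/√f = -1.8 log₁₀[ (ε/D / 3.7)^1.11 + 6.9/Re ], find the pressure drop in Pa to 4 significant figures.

Hydraulic diameter D_h = 4A/P = D_o - D_i = 0.284 - 0.08822 = 0.1958 m.
Re = ρVD_h/μ = 1.02·4.511·0.1958/1.91e-05 = 4.716e+04.
ε/D_h = 0.0002/0.1958 = 0.00102; Haaland gives 1/√f = -1.8 log₁₀[0.000112+0.000146] = 6.458, so f = 0.02398.
ΔP = f(L/D_h)(ρV²/2) = 0.02398·3.744/0.1958·10.38 = 4.759 Pa.

ΔP ≈ 4.759 Pa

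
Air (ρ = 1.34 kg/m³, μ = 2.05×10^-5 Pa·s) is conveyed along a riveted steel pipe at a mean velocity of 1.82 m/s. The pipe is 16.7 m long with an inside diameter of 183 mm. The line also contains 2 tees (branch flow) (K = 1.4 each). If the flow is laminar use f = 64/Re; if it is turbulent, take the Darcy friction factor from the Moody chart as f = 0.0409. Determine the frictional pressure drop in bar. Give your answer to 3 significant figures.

ΔP ≈ 1.45×10^-4 bar

Reynolds number Re = ρVD/μ = 1.34 · 1.82 · 0.183 / 2.05e-05 = 2.177e+04.
Re > 4000 → turbulent; use the Moody-chart value f = 0.0409.
Total minor-loss coefficient ΣK = 2·1.4 = 2.8.
ΔP = [f·L/D + ΣK]·(ρV²/2) = [0.0409·16.7/0.183 + 2.8]·(1.34·1.82²/2) = [3.732 + 2.8]·2.219 = 14.5 Pa.
ΔP = 14.5 Pa = 1.45×10^-4 bar.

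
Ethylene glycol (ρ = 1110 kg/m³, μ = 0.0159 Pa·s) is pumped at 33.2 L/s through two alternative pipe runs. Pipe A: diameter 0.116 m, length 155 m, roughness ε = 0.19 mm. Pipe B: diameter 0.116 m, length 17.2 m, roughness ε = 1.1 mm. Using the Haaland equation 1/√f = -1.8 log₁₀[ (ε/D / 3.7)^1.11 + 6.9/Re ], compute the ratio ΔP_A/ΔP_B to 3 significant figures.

ΔP_A/ΔP_B ≈ 6.33

Pipe A: V = Q/A = 0.0332/0.01057 = 3.141 m/s; Re = 2.544e+04; ε/D = 0.00164; Haaland → f = 0.02772; ΔP_A = f(L/D)(ρV²/2) = 2.029e+05 Pa.
Pipe B: V = Q/A = 0.0332/0.01057 = 3.141 m/s; Re = 2.544e+04; ε/D = 0.00948; Haaland → f = 0.03949; ΔP_B = f(L/D)(ρV²/2) = 3.207e+04 Pa.
ΔP_A/ΔP_B = 2.029e+05/3.207e+04 = 6.33.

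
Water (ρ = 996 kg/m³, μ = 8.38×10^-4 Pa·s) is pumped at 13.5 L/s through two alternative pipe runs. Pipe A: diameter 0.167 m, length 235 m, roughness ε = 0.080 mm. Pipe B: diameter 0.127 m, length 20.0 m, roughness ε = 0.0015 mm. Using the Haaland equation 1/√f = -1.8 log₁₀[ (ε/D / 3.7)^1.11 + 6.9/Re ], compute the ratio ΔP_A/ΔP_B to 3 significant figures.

Pipe A: V = Q/A = 0.0135/0.0219 = 0.6163 m/s; Re = 1.223e+05; ε/D = 0.000479; Haaland → f = 0.01949; ΔP_A = f(L/D)(ρV²/2) = 5187 Pa.
Pipe B: V = Q/A = 0.0135/0.01267 = 1.066 m/s; Re = 1.609e+05; ε/D = 1.18e-05; Haaland → f = 0.01624; ΔP_B = f(L/D)(ρV²/2) = 1446 Pa.
ΔP_A/ΔP_B = 5187/1446 = 3.59.

ΔP_A/ΔP_B ≈ 3.59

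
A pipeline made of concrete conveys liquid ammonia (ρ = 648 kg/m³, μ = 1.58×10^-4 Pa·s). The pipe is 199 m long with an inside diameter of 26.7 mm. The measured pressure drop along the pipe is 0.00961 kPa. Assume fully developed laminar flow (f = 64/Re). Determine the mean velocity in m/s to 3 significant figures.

For laminar flow, f = 64/Re with Re = ρVD/μ, so Darcy-Weisbach reduces to ΔP = 32μLV/D². Solving for V: V = ΔP·D²/(32μL) = 9.61·(0.0267)²/(32·0.000158·199) = 0.006809 m/s.
Check: Re = ρVD/μ = 648·0.006809·0.0267/0.000158 = 745.6 < 2300, so the laminar assumption holds.

V ≈ 0.00681 m/s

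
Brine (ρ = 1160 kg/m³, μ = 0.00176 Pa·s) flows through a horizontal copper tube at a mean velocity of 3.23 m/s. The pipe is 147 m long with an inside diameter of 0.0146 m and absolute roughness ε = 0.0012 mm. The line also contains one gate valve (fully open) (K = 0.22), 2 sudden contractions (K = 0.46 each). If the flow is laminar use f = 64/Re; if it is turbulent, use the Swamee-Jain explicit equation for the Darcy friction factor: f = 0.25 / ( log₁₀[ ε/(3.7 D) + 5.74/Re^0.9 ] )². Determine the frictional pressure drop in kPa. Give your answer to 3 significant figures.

ΔP ≈ 1430 kPa

Reynolds number Re = ρVD/μ = 1160 · 3.23 · 0.0146 / 0.00176 = 3.108e+04.
Re > 4000 → turbulent. Relative roughness ε/D = 1.2e-06/0.0146 = 8.22e-05. Swamee-Jain: f = 0.25/(log₁₀[8.22e-05/3.7 + 5.74/3.108e+04^0.9])² = 0.25/(log₁₀[2.22e-05 + 0.00052])² = 0.25/(-3.266)² = 0.02344.
Total minor-loss coefficient ΣK = 1·0.22 + 2·0.46 = 1.14.
ΔP = [f·L/D + ΣK]·(ρV²/2) = [0.02344·147/0.0146 + 1.14]·(1160·3.23²/2) = [236 + 1.14]·6051 = 1.435e+06 Pa.
ΔP = 1.435e+06 Pa = 1430 kPa.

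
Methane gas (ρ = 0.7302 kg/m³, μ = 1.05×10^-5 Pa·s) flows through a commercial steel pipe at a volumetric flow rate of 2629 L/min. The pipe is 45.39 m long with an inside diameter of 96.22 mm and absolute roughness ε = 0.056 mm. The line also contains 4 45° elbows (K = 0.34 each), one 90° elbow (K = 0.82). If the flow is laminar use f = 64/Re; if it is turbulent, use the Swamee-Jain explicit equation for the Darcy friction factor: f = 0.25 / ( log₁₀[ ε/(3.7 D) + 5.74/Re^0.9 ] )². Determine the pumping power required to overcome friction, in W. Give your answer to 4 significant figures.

Q = 2629 L/min = 2629/60000 = 0.04382 m³/s.
Cross-sectional area A = πD²/4 = π(0.09622)²/4 = 0.007271 m²; mean velocity V = Q/A = 0.04382/0.007271 = 6.026 m/s.
Reynolds number Re = ρVD/μ = 0.7302 · 6.026 · 0.09622 / 1.05e-05 = 4.032e+04.
Re > 4000 → turbulent. Relative roughness ε/D = 5.6e-05/0.09622 = 0.000582. Swamee-Jain: f = 0.25/(log₁₀[0.000582/3.7 + 5.74/4.032e+04^0.9])² = 0.25/(log₁₀[0.000157 + 0.000411])² = 0.25/(-3.245)² = 0.02374.
Total minor-loss coefficient ΣK = 4·0.34 + 1·0.82 = 2.18.
ΔP = [f·L/D + ΣK]·(ρV²/2) = [0.02374·45.39/0.09622 + 2.18]·(0.7302·6.026²/2) = [11.2 + 2.18]·13.26 = 177.3 Pa.
Pumping power P = QΔP = 0.04382·177.3 = 7.7706 W = 7.771 W.

P ≈ 7.771 W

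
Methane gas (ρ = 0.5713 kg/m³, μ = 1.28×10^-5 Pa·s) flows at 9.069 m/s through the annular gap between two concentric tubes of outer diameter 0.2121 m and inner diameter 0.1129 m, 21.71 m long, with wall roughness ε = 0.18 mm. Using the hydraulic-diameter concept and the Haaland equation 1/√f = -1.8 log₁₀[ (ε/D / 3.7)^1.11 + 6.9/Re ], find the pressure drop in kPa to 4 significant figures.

Hydraulic diameter D_h = 4A/P = D_o - D_i = 0.2121 - 0.1129 = 0.0992 m.
Re = ρVD_h/μ = 0.5713·9.069·0.0992/1.28e-05 = 4.015e+04.
ε/D_h = 0.00018/0.0992 = 0.00181; Haaland gives 1/√f = -1.8 log₁₀[0.000212+0.000172] = 6.148, so f = 0.02645.
ΔP = f(L/D_h)(ρV²/2) = 0.02645·21.71/0.0992·23.49 = 136 Pa.
ΔP = 0.1360 kPa.

ΔP ≈ 0.1360 kPa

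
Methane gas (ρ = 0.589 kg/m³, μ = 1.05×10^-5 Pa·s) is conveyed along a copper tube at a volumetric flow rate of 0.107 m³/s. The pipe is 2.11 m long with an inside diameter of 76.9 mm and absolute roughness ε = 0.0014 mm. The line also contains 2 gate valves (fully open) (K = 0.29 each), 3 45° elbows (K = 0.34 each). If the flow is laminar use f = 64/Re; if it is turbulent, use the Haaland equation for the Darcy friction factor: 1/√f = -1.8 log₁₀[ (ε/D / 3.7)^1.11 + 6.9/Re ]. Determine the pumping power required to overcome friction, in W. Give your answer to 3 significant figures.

P ≈ 35.0 W

Cross-sectional area A = πD²/4 = π(0.0769)²/4 = 0.004645 m²; mean velocity V = Q/A = 0.107/0.004645 = 23.04 m/s.
Reynolds number Re = ρVD/μ = 0.589 · 23.04 · 0.0769 / 1.05e-05 = 9.938e+04.
Re > 4000 → turbulent. Relative roughness ε/D = 1.4e-06/0.0769 = 1.82e-05. Haaland: 1/√f = -1.8 log₁₀[(1.82e-05/3.7)^1.11 + 6.9/9.938e+04] = -1.8 log₁₀[1.28e-06 + 6.94e-05] = 7.471, so f = 0.01792.
Total minor-loss coefficient ΣK = 2·0.29 + 3·0.34 = 1.6.
ΔP = [f·L/D + ΣK]·(ρV²/2) = [0.01792·2.11/0.0769 + 1.6]·(0.589·23.04²/2) = [0.4916 + 1.6]·156.3 = 326.9 Pa.
Pumping power P = QΔP = 0.107·326.9 = 34.98 W = 35.0 W.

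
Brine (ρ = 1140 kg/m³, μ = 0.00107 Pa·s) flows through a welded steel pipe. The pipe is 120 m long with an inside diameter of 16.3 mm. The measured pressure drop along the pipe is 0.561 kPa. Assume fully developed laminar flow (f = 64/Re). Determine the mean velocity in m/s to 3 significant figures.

For laminar flow, f = 64/Re with Re = ρVD/μ, so Darcy-Weisbach reduces to ΔP = 32μLV/D². Solving for V: V = ΔP·D²/(32μL) = 561·(0.0163)²/(32·0.00107·120) = 0.03628 m/s.
Check: Re = ρVD/μ = 1140·0.03628·0.0163/0.00107 = 630 < 2300, so the laminar assumption holds.

V ≈ 0.0363 m/s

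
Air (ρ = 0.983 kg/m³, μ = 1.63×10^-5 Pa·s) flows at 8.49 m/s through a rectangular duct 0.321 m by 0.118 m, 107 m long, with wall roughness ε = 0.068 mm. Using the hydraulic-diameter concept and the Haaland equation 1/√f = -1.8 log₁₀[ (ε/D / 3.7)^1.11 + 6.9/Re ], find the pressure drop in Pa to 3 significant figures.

Hydraulic diameter D_h = 4A/P = 4·(0.321·0.118)/(2·(0.321+0.118)) = 0.1515/0.878 = 0.1726 m.
Re = ρVD_h/μ = 0.983·8.49·0.1726/1.63e-05 = 8.835e+04.
ε/D_h = 6.8e-05/0.1726 = 0.000394; Haaland gives 1/√f = -1.8 log₁₀[3.89e-05+7.81e-05] = 7.077, so f = 0.01997.
ΔP = f(L/D_h)(ρV²/2) = 0.01997·107/0.1726·35.43 = 438.6 Pa.

ΔP ≈ 439 Pa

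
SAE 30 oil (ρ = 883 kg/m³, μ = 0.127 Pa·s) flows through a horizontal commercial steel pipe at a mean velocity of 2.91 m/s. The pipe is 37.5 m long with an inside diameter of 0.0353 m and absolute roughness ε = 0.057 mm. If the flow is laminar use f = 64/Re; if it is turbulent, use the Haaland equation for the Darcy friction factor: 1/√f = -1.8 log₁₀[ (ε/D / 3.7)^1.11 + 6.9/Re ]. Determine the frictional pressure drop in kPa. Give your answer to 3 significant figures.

Reynolds number Re = ρVD/μ = 883 · 2.91 · 0.0353 / 0.127 = 714.2.
Re < 2300 → laminar flow, so f = 64/Re = 64/714.2 = 0.08961 (the turbulent correlation is not needed).
Darcy-Weisbach: ΔP = f(L/D)(ρV²/2) = 0.08961·(37.5/0.0353)·(883·2.91²/2) = 0.08961·1062·3739 = 3.559e+05 Pa.
ΔP = 3.559e+05 Pa = 356 kPa.

ΔP ≈ 356 kPa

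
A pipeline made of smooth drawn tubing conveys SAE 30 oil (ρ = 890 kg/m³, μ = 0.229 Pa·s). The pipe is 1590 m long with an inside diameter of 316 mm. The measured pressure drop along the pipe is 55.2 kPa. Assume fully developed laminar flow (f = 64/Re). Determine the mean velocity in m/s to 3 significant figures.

V ≈ 0.473 m/s

For laminar flow, f = 64/Re with Re = ρVD/μ, so Darcy-Weisbach reduces to ΔP = 32μLV/D². Solving for V: V = ΔP·D²/(32μL) = 5.52e+04·(0.316)²/(32·0.229·1590) = 0.4731 m/s.
Check: Re = ρVD/μ = 890·0.4731·0.316/0.229 = 581 < 2300, so the laminar assumption holds.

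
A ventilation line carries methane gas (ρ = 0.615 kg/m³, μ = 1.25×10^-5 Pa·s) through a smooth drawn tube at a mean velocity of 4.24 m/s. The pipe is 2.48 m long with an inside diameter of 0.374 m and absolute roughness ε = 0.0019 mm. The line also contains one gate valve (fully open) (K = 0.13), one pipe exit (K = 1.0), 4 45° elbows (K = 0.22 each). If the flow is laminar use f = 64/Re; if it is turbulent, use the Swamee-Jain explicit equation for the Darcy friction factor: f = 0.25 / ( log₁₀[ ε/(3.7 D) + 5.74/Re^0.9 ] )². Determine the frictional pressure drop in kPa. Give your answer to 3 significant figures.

ΔP ≈ 0.0118 kPa

Reynolds number Re = ρVD/μ = 0.615 · 4.24 · 0.374 / 1.25e-05 = 7.802e+04.
Re > 4000 → turbulent. Relative roughness ε/D = 1.9e-06/0.374 = 5.08e-06. Swamee-Jain: f = 0.25/(log₁₀[5.08e-06/3.7 + 5.74/7.802e+04^0.9])² = 0.25/(log₁₀[1.37e-06 + 0.000227])² = 0.25/(-3.641)² = 0.01885.
Total minor-loss coefficient ΣK = 1·0.13 + 1·1 + 4·0.22 = 2.01.
ΔP = [f·L/D + ΣK]·(ρV²/2) = [0.01885·2.48/0.374 + 2.01]·(0.615·4.24²/2) = [0.125 + 2.01]·5.528 = 11.8 Pa.
ΔP = 11.8 Pa = 0.0118 kPa.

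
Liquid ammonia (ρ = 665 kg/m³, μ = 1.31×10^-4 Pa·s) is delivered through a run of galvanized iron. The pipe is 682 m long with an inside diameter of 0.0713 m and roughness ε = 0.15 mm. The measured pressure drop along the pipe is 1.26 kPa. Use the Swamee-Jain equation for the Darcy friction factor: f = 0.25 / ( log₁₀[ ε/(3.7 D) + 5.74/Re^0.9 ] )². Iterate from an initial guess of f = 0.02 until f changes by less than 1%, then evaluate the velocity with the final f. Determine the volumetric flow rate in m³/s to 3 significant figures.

Q ≈ 4.80×10^-4 m³/s

Rearranging Darcy-Weisbach: V = √(2·ΔP·D/(f·L·ρ)). With ε/D = 0.00015/0.0713 = 0.0021, iterate starting from f = 0.02:
  f = 0.02 → V = √(2·1260·0.0713/(0.02·682·665)) = 0.1407 m/s; Re = ρVD/μ = 5.094e+04; f → 0.02696
  f = 0.02696 → V = 0.1212 m/s; Re = 4.387e+04; f → 0.02737
  f = 0.02737 → V = 0.1203 m/s; Re = 4.355e+04; f → 0.02739
Converged (Δf/f < 1%). With the final f = 0.02739: V = √(2·1260·0.0713/(0.02739·682·665)) = 0.1203 m/s.
Q = V·A = 0.1203·(π/4·0.0713²) = 0.0004802 m³/s = 4.80×10^-4 m³/s.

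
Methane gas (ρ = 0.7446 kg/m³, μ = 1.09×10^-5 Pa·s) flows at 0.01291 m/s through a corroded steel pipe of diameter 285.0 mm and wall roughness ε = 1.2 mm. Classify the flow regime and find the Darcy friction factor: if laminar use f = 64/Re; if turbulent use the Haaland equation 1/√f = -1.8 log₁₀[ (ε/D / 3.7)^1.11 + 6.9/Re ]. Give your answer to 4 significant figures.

f ≈ 0.2546

Re = ρVD/μ = 0.7446·0.01291·0.285/1.09e-05 = 251.3.
Re < 2300 → laminar, so f = 64/Re = 0.2546 (roughness is irrelevant in laminar flow).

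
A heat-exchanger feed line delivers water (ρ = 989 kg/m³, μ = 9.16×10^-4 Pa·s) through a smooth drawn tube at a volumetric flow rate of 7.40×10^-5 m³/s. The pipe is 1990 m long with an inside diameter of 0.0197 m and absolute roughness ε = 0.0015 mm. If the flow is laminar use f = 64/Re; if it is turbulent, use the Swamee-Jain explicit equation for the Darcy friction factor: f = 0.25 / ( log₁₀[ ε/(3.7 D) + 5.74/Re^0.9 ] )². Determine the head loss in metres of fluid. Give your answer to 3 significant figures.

h_f ≈ 11.4 m

Cross-sectional area A = πD²/4 = π(0.0197)²/4 = 0.0003048 m²; mean velocity V = Q/A = 7.4e-05/0.0003048 = 0.2428 m/s.
Reynolds number Re = ρVD/μ = 989 · 0.2428 · 0.0197 / 0.000916 = 5164.
Re > 4000 → turbulent. Relative roughness ε/D = 1.5e-06/0.0197 = 7.61e-05. Swamee-Jain: f = 0.25/(log₁₀[7.61e-05/3.7 + 5.74/5164^0.9])² = 0.25/(log₁₀[2.06e-05 + 0.00261])² = 0.25/(-2.579)² = 0.03758.
Darcy-Weisbach: ΔP = f(L/D)(ρV²/2) = 0.03758·(1990/0.0197)·(989·0.2428²/2) = 0.03758·1.01e+05·29.15 = 1.106e+05 Pa.
Head loss h_f = ΔP/(ρg) = 1.106e+05/(989·9.81) = 11.4 m.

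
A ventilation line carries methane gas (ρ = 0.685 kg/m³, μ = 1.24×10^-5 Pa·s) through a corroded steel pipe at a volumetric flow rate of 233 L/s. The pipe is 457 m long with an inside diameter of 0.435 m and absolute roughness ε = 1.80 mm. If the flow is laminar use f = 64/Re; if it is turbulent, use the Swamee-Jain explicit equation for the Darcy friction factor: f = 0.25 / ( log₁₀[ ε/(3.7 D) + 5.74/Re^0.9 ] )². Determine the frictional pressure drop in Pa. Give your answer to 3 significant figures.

Q = 233 L/s = 233/1000 = 0.233 m³/s.
Cross-sectional area A = πD²/4 = π(0.435)²/4 = 0.1486 m²; mean velocity V = Q/A = 0.233/0.1486 = 1.568 m/s.
Reynolds number Re = ρVD/μ = 0.685 · 1.568 · 0.435 / 1.24e-05 = 3.767e+04.
Re > 4000 → turbulent. Relative roughness ε/D = 0.0018/0.435 = 0.00414. Swamee-Jain: f = 0.25/(log₁₀[0.00414/3.7 + 5.74/3.767e+04^0.9])² = 0.25/(log₁₀[0.00112 + 0.000437])² = 0.25/(-2.808)² = 0.0317.
Darcy-Weisbach: ΔP = f(L/D)(ρV²/2) = 0.0317·(457/0.435)·(0.685·1.568²/2) = 0.0317·1051·0.8419 = 28.04 Pa.

ΔP ≈ 28.0 Pa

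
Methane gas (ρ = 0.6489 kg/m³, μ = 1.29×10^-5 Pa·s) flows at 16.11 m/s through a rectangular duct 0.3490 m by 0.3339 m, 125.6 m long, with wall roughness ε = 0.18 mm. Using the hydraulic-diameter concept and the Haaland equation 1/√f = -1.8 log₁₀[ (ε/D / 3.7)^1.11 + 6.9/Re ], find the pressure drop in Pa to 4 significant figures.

ΔP ≈ 568.0 Pa

Hydraulic diameter D_h = 4A/P = 4·(0.349·0.3339)/(2·(0.349+0.3339)) = 0.4661/1.366 = 0.3413 m.
Re = ρVD_h/μ = 0.6489·16.11·0.3413/1.29e-05 = 2.766e+05.
ε/D_h = 0.00018/0.3413 = 0.000527; Haaland gives 1/√f = -1.8 log₁₀[5.38e-05+2.49e-05] = 7.387, so f = 0.01833.
ΔP = f(L/D_h)(ρV²/2) = 0.01833·125.6/0.3413·84.21 = 568 Pa.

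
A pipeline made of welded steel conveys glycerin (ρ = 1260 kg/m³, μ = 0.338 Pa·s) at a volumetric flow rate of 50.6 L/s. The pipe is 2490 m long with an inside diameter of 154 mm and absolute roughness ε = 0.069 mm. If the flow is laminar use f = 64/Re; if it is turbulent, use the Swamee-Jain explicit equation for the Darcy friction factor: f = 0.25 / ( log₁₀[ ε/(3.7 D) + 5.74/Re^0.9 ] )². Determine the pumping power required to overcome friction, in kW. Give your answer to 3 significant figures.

Q = 50.6 L/s = 50.6/1000 = 0.0506 m³/s.
Cross-sectional area A = πD²/4 = π(0.154)²/4 = 0.01863 m²; mean velocity V = Q/A = 0.0506/0.01863 = 2.717 m/s.
Reynolds number Re = ρVD/μ = 1260 · 2.717 · 0.154 / 0.338 = 1560.
Re < 2300 → laminar flow, so f = 64/Re = 64/1560 = 0.04104 (the turbulent correlation is not needed).
Darcy-Weisbach: ΔP = f(L/D)(ρV²/2) = 0.04104·(2490/0.154)·(1260·2.717²/2) = 0.04104·1.617e+04·4649 = 3.085e+06 Pa.
Pumping power P = QΔP = 0.0506·3.085e+06 = 156100 W = 156 kW.

P ≈ 156 kW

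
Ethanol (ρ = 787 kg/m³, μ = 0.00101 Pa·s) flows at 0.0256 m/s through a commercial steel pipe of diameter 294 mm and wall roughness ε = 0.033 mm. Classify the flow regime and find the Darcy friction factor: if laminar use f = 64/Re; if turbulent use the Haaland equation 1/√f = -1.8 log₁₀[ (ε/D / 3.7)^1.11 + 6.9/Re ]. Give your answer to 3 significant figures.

f ≈ 0.0361

Re = ρVD/μ = 787·0.0256·0.294/0.00101 = 5865.
Re > 4000 → turbulent. ε/D = 3.3e-05/0.294 = 0.000112; Haaland: 1/√f = -1.8 log₁₀[9.66e-06 + 0.00118] = 5.267, so f = 0.03605.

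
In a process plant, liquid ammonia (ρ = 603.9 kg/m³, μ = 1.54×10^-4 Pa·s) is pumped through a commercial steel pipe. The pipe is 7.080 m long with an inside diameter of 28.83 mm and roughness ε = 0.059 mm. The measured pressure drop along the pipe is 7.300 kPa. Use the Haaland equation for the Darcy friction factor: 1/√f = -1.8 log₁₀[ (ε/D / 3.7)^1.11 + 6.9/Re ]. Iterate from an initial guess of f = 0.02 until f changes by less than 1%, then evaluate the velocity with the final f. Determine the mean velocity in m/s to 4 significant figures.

Rearranging Darcy-Weisbach: V = √(2·ΔP·D/(f·L·ρ)). With ε/D = 5.9e-05/0.02883 = 0.00205, iterate starting from f = 0.02:
  f = 0.02 → V = √(2·7300·0.02883/(0.02·7.08·603.9)) = 2.219 m/s; Re = ρVD/μ = 2.508e+05; f → 0.02423
  f = 0.02423 → V = 2.016 m/s; Re = 2.279e+05; f → 0.02429
Converged (Δf/f < 1%). With the final f = 0.02429: V = √(2·7300·0.02883/(0.02429·7.08·603.9)) = 2.013 m/s.

V ≈ 2.013 m/s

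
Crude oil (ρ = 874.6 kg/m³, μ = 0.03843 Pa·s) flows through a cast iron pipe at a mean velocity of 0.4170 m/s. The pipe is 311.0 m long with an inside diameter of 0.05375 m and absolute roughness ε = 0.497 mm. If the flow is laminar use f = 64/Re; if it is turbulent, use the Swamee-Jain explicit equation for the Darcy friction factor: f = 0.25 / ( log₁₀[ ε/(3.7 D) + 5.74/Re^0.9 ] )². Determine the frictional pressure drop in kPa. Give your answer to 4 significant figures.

ΔP ≈ 55.20 kPa

Reynolds number Re = ρVD/μ = 874.6 · 0.417 · 0.05375 / 0.0384 = 510.1.
Re < 2300 → laminar flow, so f = 64/Re = 64/510.1 = 0.1255 (the turbulent correlation is not needed).
Darcy-Weisbach: ΔP = f(L/D)(ρV²/2) = 0.1255·(311/0.05375)·(874.6·0.417²/2) = 0.1255·5786·76.04 = 5.52e+04 Pa.
ΔP = 5.52e+04 Pa = 55.20 kPa.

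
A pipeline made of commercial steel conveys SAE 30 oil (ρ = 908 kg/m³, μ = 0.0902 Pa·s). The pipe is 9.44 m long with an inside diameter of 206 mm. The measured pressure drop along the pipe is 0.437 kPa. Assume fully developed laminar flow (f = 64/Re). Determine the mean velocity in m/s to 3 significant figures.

V ≈ 0.681 m/s

For laminar flow, f = 64/Re with Re = ρVD/μ, so Darcy-Weisbach reduces to ΔP = 32μLV/D². Solving for V: V = ΔP·D²/(32μL) = 437·(0.206)²/(32·0.0902·9.44) = 0.6806 m/s.
Check: Re = ρVD/μ = 908·0.6806·0.206/0.0902 = 1411 < 2300, so the laminar assumption holds.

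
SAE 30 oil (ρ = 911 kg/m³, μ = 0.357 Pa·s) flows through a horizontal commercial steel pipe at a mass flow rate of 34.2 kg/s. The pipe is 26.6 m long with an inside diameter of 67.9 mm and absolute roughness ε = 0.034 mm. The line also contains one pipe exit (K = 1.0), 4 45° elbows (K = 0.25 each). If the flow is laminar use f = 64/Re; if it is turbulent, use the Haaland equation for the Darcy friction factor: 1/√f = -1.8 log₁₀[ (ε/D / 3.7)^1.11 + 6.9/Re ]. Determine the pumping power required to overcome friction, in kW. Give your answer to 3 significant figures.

P ≈ 29.3 kW

A = πD²/4 = π(0.0679)²/4 = 0.003621 m²; mean velocity V = ṁ/(ρA) = 34.2/(911 · 0.003621) = 10.37 m/s.
Reynolds number Re = ρVD/μ = 911 · 10.37 · 0.0679 / 0.357 = 1796.
Re < 2300 → laminar flow, so f = 64/Re = 64/1796 = 0.03563 (the turbulent correlation is not needed).
Total minor-loss coefficient ΣK = 1·1 + 4·0.25 = 2.
ΔP = [f·L/D + ΣK]·(ρV²/2) = [0.03563·26.6/0.0679 + 2]·(911·10.37²/2) = [13.96 + 2]·4.896e+04 = 7.813e+05 Pa.
Q = ṁ/ρ = 34.2/911 = 0.03754 m³/s.
Pumping power P = QΔP = 0.03754·7.813e+05 = 29330 W = 29.3 kW.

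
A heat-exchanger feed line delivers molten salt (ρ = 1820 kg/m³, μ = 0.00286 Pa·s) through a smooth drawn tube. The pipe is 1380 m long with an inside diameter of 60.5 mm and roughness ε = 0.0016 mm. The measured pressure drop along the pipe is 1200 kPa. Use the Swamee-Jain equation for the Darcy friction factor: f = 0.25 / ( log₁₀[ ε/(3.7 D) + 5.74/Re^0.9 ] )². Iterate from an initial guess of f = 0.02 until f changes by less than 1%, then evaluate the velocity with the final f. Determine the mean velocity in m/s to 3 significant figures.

Rearranging Darcy-Weisbach: V = √(2·ΔP·D/(f·L·ρ)). With ε/D = 1.6e-06/0.0605 = 2.64e-05, iterate starting from f = 0.02:
  f = 0.02 → V = √(2·1.2e+06·0.0605/(0.02·1380·1820)) = 1.7 m/s; Re = ρVD/μ = 6.546e+04; f → 0.01968
  f = 0.01968 → V = 1.714 m/s; Re = 6.598e+04; f → 0.01965
Converged (Δf/f < 1%). With the final f = 0.01965: V = √(2·1.2e+06·0.0605/(0.01965·1380·1820)) = 1.715 m/s.

V ≈ 1.72 m/s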